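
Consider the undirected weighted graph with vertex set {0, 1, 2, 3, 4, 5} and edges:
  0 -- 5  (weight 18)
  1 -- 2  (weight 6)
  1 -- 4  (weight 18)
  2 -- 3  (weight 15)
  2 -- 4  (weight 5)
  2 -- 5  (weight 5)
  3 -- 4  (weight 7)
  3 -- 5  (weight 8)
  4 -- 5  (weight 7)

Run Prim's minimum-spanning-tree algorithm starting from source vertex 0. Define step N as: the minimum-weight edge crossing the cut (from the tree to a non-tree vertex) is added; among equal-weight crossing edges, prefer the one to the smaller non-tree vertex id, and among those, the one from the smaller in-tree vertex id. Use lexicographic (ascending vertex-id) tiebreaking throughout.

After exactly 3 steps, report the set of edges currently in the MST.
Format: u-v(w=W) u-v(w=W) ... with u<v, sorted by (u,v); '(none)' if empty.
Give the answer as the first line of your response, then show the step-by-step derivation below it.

0-5(w=18) 2-4(w=5) 2-5(w=5)

step 1: add edge 0-5 (w=18); MST = {0-5(w=18)}
step 2: add edge 2-5 (w=5); MST = {0-5(w=18) 2-5(w=5)}
step 3: add edge 2-4 (w=5); MST = {0-5(w=18) 2-4(w=5) 2-5(w=5)}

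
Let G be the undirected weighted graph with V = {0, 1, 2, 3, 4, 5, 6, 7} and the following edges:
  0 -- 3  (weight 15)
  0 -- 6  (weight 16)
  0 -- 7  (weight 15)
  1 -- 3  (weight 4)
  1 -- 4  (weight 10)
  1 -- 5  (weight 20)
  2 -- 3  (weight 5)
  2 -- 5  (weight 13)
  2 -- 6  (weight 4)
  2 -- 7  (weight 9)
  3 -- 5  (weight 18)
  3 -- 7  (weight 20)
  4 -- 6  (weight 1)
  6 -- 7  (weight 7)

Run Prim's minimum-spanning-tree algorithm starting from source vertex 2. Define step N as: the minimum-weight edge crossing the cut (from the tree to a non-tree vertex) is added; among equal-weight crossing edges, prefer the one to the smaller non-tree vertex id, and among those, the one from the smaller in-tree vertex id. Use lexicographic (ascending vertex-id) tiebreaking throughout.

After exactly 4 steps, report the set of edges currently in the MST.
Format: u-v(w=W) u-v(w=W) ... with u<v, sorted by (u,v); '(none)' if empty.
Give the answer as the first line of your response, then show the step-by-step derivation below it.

1-3(w=4) 2-3(w=5) 2-6(w=4) 4-6(w=1)

step 1: add edge 2-6 (w=4); MST = {2-6(w=4)}
step 2: add edge 4-6 (w=1); MST = {2-6(w=4) 4-6(w=1)}
step 3: add edge 2-3 (w=5); MST = {2-3(w=5) 2-6(w=4) 4-6(w=1)}
step 4: add edge 1-3 (w=4); MST = {1-3(w=4) 2-3(w=5) 2-6(w=4) 4-6(w=1)}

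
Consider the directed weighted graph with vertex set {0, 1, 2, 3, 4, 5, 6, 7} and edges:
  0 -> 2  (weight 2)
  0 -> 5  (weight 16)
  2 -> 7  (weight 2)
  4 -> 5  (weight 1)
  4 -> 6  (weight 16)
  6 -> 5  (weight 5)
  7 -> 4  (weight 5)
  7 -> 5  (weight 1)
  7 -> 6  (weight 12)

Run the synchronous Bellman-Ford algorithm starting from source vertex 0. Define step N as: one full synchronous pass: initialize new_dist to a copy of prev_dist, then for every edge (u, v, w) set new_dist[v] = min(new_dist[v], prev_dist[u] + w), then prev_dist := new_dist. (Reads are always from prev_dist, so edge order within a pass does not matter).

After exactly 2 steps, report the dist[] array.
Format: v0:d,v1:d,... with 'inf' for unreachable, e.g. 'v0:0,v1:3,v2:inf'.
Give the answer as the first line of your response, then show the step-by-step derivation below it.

v0:0,v1:inf,v2:2,v3:inf,v4:inf,v5:16,v6:inf,v7:4

step 1: dist = v0:0,v1:inf,v2:2,v3:inf,v4:inf,v5:16,v6:inf,v7:inf
step 2: dist = v0:0,v1:inf,v2:2,v3:inf,v4:inf,v5:16,v6:inf,v7:4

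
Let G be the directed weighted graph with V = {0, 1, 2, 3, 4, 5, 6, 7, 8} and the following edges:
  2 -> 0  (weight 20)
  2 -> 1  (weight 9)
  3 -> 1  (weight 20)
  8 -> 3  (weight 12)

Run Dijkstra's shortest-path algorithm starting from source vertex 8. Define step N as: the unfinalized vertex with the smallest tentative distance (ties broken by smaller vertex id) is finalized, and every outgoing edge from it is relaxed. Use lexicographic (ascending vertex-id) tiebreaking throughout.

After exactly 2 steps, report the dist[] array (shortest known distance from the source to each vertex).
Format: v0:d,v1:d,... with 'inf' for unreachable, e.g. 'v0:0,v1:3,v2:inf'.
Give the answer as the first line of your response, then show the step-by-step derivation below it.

v0:inf,v1:32,v2:inf,v3:12,v4:inf,v5:inf,v6:inf,v7:inf,v8:0

step 1: dist = v0:inf,v1:inf,v2:inf,v3:12,v4:inf,v5:inf,v6:inf,v7:inf,v8:0
step 2: dist = v0:inf,v1:32,v2:inf,v3:12,v4:inf,v5:inf,v6:inf,v7:inf,v8:0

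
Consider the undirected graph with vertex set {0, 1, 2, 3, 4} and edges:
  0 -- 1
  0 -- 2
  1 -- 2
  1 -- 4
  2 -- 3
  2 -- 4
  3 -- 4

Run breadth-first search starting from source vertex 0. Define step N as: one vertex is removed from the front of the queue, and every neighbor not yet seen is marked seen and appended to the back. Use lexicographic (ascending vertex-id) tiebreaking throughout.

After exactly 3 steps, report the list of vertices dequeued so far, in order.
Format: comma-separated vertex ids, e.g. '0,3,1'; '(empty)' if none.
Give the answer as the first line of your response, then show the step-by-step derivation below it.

0,1,2

step 1: dequeue 0; queue=[1,2]; order=0
step 2: dequeue 1; queue=[2,4]; order=0,1
step 3: dequeue 2; queue=[4,3]; order=0,1,2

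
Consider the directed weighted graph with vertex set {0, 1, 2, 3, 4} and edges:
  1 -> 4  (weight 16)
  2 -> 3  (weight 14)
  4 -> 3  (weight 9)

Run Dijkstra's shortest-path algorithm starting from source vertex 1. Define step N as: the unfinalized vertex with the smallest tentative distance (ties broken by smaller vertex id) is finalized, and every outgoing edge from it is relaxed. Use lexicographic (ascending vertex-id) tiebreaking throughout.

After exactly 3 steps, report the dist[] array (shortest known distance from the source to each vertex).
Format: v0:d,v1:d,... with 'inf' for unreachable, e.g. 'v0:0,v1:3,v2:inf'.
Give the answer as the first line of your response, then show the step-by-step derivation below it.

v0:inf,v1:0,v2:inf,v3:25,v4:16

step 1: dist = v0:inf,v1:0,v2:inf,v3:inf,v4:16
step 2: dist = v0:inf,v1:0,v2:inf,v3:25,v4:16
step 3: dist = v0:inf,v1:0,v2:inf,v3:25,v4:16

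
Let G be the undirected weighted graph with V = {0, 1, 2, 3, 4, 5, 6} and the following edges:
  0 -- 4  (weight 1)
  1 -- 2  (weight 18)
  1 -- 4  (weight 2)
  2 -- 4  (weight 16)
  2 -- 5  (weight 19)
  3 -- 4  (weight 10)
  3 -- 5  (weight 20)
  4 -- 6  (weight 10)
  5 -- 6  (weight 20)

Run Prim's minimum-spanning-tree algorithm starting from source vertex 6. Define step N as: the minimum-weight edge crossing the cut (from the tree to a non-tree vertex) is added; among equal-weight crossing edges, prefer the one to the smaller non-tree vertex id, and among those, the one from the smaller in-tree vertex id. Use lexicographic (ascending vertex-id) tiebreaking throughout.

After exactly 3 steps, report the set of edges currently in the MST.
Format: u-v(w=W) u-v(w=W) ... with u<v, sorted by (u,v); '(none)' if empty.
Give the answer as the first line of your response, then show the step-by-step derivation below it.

0-4(w=1) 1-4(w=2) 4-6(w=10)

step 1: add edge 4-6 (w=10); MST = {4-6(w=10)}
step 2: add edge 0-4 (w=1); MST = {0-4(w=1) 4-6(w=10)}
step 3: add edge 1-4 (w=2); MST = {0-4(w=1) 1-4(w=2) 4-6(w=10)}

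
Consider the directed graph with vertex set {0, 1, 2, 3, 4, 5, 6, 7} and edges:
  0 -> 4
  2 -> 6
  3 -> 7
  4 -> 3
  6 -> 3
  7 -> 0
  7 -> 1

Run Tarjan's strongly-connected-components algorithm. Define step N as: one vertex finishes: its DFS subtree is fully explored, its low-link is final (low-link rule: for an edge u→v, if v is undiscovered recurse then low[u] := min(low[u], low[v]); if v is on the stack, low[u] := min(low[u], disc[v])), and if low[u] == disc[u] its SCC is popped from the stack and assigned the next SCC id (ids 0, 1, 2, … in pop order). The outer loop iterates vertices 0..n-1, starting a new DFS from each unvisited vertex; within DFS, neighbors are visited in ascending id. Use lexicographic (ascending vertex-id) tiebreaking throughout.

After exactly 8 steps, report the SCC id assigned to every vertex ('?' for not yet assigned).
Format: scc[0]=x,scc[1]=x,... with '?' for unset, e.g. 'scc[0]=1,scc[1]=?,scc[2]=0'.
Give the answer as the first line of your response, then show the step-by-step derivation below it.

scc[0]=1,scc[1]=0,scc[2]=3,scc[3]=1,scc[4]=1,scc[5]=4,scc[6]=2,scc[7]=1

step 1: low=(low[0]=0,low[1]=4,low[2]=?,low[3]=2,low[4]=1,low[5]=?,low[6]=?,low[7]=0); scc=(scc[0]=?,scc[1]=0,scc[2]=?,scc[3]=?,scc[4]=?,scc[5]=?,scc[6]=?,scc[7]=?)
step 2: low=(low[0]=0,low[1]=4,low[2]=?,low[3]=2,low[4]=1,low[5]=?,low[6]=?,low[7]=0); scc=(scc[0]=?,scc[1]=0,scc[2]=?,scc[3]=?,scc[4]=?,scc[5]=?,scc[6]=?,scc[7]=?)
step 3: low=(low[0]=0,low[1]=4,low[2]=?,low[3]=0,low[4]=1,low[5]=?,low[6]=?,low[7]=0); scc=(scc[0]=?,scc[1]=0,scc[2]=?,scc[3]=?,scc[4]=?,scc[5]=?,scc[6]=?,scc[7]=?)
step 4: low=(low[0]=0,low[1]=4,low[2]=?,low[3]=0,low[4]=0,low[5]=?,low[6]=?,low[7]=0); scc=(scc[0]=?,scc[1]=0,scc[2]=?,scc[3]=?,scc[4]=?,scc[5]=?,scc[6]=?,scc[7]=?)
step 5: low=(low[0]=0,low[1]=4,low[2]=?,low[3]=0,low[4]=0,low[5]=?,low[6]=?,low[7]=0); scc=(scc[0]=1,scc[1]=0,scc[2]=?,scc[3]=1,scc[4]=1,scc[5]=?,scc[6]=?,scc[7]=1)
step 6: low=(low[0]=0,low[1]=4,low[2]=5,low[3]=0,low[4]=0,low[5]=?,low[6]=6,low[7]=0); scc=(scc[0]=1,scc[1]=0,scc[2]=?,scc[3]=1,scc[4]=1,scc[5]=?,scc[6]=2,scc[7]=1)
step 7: low=(low[0]=0,low[1]=4,low[2]=5,low[3]=0,low[4]=0,low[5]=?,low[6]=6,low[7]=0); scc=(scc[0]=1,scc[1]=0,scc[2]=3,scc[3]=1,scc[4]=1,scc[5]=?,scc[6]=2,scc[7]=1)
step 8: low=(low[0]=0,low[1]=4,low[2]=5,low[3]=0,low[4]=0,low[5]=7,low[6]=6,low[7]=0); scc=(scc[0]=1,scc[1]=0,scc[2]=3,scc[3]=1,scc[4]=1,scc[5]=4,scc[6]=2,scc[7]=1)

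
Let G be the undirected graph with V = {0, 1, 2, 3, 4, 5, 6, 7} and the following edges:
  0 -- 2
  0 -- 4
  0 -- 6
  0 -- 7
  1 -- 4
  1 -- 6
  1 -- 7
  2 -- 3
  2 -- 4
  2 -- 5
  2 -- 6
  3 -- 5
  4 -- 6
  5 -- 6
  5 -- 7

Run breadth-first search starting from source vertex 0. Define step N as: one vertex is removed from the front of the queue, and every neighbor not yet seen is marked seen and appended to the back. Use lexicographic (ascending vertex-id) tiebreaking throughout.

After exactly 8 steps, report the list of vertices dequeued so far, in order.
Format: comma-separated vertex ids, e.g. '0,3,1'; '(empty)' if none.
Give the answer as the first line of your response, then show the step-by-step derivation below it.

0,2,4,6,7,3,5,1

step 1: dequeue 0; queue=[2,4,6,7]; order=0
step 2: dequeue 2; queue=[4,6,7,3,5]; order=0,2
step 3: dequeue 4; queue=[6,7,3,5,1]; order=0,2,4
step 4: dequeue 6; queue=[7,3,5,1]; order=0,2,4,6
step 5: dequeue 7; queue=[3,5,1]; order=0,2,4,6,7
step 6: dequeue 3; queue=[5,1]; order=0,2,4,6,7,3
step 7: dequeue 5; queue=[1]; order=0,2,4,6,7,3,5
step 8: dequeue 1; queue=[(empty)]; order=0,2,4,6,7,3,5,1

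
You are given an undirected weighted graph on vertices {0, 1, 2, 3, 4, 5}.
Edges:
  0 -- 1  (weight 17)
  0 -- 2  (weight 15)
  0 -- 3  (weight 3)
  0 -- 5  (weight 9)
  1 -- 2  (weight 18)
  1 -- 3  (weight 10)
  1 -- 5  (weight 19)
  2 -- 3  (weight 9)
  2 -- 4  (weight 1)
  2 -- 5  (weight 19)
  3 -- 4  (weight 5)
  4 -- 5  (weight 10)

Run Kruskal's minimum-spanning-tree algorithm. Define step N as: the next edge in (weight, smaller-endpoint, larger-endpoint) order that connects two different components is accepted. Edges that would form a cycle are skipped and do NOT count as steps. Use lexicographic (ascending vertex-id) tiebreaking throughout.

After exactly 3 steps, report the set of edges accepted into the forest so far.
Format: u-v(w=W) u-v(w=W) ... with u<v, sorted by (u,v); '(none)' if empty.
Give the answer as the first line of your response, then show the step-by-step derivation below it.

0-3(w=3) 2-4(w=1) 3-4(w=5)

step 1: add edge 2-4 (w=1); MST = {2-4(w=1)}
step 2: add edge 0-3 (w=3); MST = {0-3(w=3) 2-4(w=1)}
step 3: add edge 3-4 (w=5); MST = {0-3(w=3) 2-4(w=1) 3-4(w=5)}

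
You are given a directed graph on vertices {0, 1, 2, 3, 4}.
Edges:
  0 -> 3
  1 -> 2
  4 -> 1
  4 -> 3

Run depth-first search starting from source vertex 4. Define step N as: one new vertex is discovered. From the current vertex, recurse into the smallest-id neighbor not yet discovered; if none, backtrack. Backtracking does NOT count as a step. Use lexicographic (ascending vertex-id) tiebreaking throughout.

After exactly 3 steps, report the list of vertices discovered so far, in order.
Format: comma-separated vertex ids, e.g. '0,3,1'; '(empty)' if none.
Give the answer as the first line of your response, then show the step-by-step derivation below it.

4,1,2

step 1: discover 4; path=4; order=4
step 2: discover 1; path=4>1; order=4,1
step 3: discover 2; path=4>1>2; order=4,1,2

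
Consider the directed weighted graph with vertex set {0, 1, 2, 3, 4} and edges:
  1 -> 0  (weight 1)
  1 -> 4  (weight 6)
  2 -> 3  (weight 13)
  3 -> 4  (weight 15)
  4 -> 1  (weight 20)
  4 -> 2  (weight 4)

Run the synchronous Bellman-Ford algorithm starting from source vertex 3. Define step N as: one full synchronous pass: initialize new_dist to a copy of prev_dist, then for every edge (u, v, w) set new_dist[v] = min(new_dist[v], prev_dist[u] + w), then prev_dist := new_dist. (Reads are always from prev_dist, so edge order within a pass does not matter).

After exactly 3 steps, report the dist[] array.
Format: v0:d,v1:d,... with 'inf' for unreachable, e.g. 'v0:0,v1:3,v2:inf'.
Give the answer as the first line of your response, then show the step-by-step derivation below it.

v0:36,v1:35,v2:19,v3:0,v4:15

step 1: dist = v0:inf,v1:inf,v2:inf,v3:0,v4:15
step 2: dist = v0:inf,v1:35,v2:19,v3:0,v4:15
step 3: dist = v0:36,v1:35,v2:19,v3:0,v4:15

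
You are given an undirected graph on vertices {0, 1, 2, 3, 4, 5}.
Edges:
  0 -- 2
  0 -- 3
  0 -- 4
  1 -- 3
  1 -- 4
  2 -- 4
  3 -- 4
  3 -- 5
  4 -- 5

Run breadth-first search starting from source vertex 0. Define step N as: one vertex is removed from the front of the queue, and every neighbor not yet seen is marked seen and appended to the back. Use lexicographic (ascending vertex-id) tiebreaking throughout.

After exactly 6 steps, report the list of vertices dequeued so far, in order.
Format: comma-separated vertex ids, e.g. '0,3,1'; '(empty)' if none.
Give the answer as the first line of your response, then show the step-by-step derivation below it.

0,2,3,4,1,5

step 1: dequeue 0; queue=[2,3,4]; order=0
step 2: dequeue 2; queue=[3,4]; order=0,2
step 3: dequeue 3; queue=[4,1,5]; order=0,2,3
step 4: dequeue 4; queue=[1,5]; order=0,2,3,4
step 5: dequeue 1; queue=[5]; order=0,2,3,4,1
step 6: dequeue 5; queue=[(empty)]; order=0,2,3,4,1,5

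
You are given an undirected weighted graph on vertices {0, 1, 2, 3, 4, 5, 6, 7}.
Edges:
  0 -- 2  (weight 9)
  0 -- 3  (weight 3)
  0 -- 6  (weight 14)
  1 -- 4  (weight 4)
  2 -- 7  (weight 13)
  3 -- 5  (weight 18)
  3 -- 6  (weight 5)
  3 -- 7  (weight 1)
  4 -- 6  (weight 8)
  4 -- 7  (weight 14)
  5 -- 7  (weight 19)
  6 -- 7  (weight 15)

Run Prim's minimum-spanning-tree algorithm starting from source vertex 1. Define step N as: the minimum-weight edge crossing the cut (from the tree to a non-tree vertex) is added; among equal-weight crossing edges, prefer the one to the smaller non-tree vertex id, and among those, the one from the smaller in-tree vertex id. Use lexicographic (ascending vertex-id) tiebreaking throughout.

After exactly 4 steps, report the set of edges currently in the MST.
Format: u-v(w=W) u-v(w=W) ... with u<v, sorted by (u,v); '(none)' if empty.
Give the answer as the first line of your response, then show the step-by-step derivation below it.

1-4(w=4) 3-6(w=5) 3-7(w=1) 4-6(w=8)

step 1: add edge 1-4 (w=4); MST = {1-4(w=4)}
step 2: add edge 4-6 (w=8); MST = {1-4(w=4) 4-6(w=8)}
step 3: add edge 3-6 (w=5); MST = {1-4(w=4) 3-6(w=5) 4-6(w=8)}
step 4: add edge 3-7 (w=1); MST = {1-4(w=4) 3-6(w=5) 3-7(w=1) 4-6(w=8)}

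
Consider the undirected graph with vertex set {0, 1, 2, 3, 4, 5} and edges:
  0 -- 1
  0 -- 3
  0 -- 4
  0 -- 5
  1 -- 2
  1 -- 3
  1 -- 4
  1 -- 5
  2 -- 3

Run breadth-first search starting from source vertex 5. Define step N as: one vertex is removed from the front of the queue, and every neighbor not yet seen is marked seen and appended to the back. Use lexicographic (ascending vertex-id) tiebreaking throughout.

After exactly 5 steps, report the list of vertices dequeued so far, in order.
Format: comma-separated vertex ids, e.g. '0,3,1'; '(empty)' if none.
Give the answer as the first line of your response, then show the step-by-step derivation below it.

5,0,1,3,4

step 1: dequeue 5; queue=[0,1]; order=5
step 2: dequeue 0; queue=[1,3,4]; order=5,0
step 3: dequeue 1; queue=[3,4,2]; order=5,0,1
step 4: dequeue 3; queue=[4,2]; order=5,0,1,3
step 5: dequeue 4; queue=[2]; order=5,0,1,3,4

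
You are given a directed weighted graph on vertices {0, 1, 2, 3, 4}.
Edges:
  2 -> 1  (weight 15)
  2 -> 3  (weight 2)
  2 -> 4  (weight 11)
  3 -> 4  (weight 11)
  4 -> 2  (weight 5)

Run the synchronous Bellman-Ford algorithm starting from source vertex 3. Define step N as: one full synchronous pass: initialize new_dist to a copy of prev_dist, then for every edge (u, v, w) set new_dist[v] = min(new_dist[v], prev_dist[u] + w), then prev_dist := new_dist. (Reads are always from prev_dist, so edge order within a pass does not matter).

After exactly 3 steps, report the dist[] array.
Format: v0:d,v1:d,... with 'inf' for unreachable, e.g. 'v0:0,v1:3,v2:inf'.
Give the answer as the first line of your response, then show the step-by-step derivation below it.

v0:inf,v1:31,v2:16,v3:0,v4:11

step 1: dist = v0:inf,v1:inf,v2:inf,v3:0,v4:11
step 2: dist = v0:inf,v1:inf,v2:16,v3:0,v4:11
step 3: dist = v0:inf,v1:31,v2:16,v3:0,v4:11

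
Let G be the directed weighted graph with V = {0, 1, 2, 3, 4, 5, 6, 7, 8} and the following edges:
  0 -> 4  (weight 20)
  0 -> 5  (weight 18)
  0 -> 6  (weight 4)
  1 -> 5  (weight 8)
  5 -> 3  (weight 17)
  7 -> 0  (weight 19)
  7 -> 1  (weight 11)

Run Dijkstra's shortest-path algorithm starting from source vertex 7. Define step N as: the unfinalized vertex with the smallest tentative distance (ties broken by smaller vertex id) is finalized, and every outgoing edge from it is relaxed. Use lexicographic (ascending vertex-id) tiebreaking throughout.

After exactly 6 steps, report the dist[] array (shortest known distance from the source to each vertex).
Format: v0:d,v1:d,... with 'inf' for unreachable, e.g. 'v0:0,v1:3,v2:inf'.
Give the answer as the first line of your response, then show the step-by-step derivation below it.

v0:19,v1:11,v2:inf,v3:36,v4:39,v5:19,v6:23,v7:0,v8:inf

step 1: dist = v0:19,v1:11,v2:inf,v3:inf,v4:inf,v5:inf,v6:inf,v7:0,v8:inf
step 2: dist = v0:19,v1:11,v2:inf,v3:inf,v4:inf,v5:19,v6:inf,v7:0,v8:inf
step 3: dist = v0:19,v1:11,v2:inf,v3:inf,v4:39,v5:19,v6:23,v7:0,v8:inf
step 4: dist = v0:19,v1:11,v2:inf,v3:36,v4:39,v5:19,v6:23,v7:0,v8:inf
step 5: dist = v0:19,v1:11,v2:inf,v3:36,v4:39,v5:19,v6:23,v7:0,v8:inf
step 6: dist = v0:19,v1:11,v2:inf,v3:36,v4:39,v5:19,v6:23,v7:0,v8:inf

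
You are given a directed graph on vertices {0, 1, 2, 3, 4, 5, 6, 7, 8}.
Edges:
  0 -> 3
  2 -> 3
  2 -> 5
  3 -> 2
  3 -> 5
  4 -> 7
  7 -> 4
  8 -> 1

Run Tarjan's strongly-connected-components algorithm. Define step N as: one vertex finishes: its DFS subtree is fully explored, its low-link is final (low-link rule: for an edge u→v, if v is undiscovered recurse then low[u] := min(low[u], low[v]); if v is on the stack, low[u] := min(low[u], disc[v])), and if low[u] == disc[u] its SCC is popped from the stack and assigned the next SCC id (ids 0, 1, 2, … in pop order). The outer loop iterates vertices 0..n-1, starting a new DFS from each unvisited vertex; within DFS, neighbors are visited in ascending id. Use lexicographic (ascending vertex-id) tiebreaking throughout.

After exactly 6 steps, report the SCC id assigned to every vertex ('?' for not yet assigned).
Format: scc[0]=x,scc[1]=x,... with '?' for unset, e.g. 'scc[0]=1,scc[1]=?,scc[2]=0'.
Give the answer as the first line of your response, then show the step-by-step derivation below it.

scc[0]=2,scc[1]=3,scc[2]=1,scc[3]=1,scc[4]=?,scc[5]=0,scc[6]=?,scc[7]=?,scc[8]=?

step 1: low=(low[0]=0,low[1]=?,low[2]=1,low[3]=1,low[4]=?,low[5]=3,low[6]=?,low[7]=?,low[8]=?); scc=(scc[0]=?,scc[1]=?,scc[2]=?,scc[3]=?,scc[4]=?,scc[5]=0,scc[6]=?,scc[7]=?,scc[8]=?)
step 2: low=(low[0]=0,low[1]=?,low[2]=1,low[3]=1,low[4]=?,low[5]=3,low[6]=?,low[7]=?,low[8]=?); scc=(scc[0]=?,scc[1]=?,scc[2]=?,scc[3]=?,scc[4]=?,scc[5]=0,scc[6]=?,scc[7]=?,scc[8]=?)
step 3: low=(low[0]=0,low[1]=?,low[2]=1,low[3]=1,low[4]=?,low[5]=3,low[6]=?,low[7]=?,low[8]=?); scc=(scc[0]=?,scc[1]=?,scc[2]=1,scc[3]=1,scc[4]=?,scc[5]=0,scc[6]=?,scc[7]=?,scc[8]=?)
step 4: low=(low[0]=0,low[1]=?,low[2]=1,low[3]=1,low[4]=?,low[5]=3,low[6]=?,low[7]=?,low[8]=?); scc=(scc[0]=2,scc[1]=?,scc[2]=1,scc[3]=1,scc[4]=?,scc[5]=0,scc[6]=?,scc[7]=?,scc[8]=?)
step 5: low=(low[0]=0,low[1]=4,low[2]=1,low[3]=1,low[4]=?,low[5]=3,low[6]=?,low[7]=?,low[8]=?); scc=(scc[0]=2,scc[1]=3,scc[2]=1,scc[3]=1,scc[4]=?,scc[5]=0,scc[6]=?,scc[7]=?,scc[8]=?)
step 6: low=(low[0]=0,low[1]=4,low[2]=1,low[3]=1,low[4]=5,low[5]=3,low[6]=?,low[7]=5,low[8]=?); scc=(scc[0]=2,scc[1]=3,scc[2]=1,scc[3]=1,scc[4]=?,scc[5]=0,scc[6]=?,scc[7]=?,scc[8]=?)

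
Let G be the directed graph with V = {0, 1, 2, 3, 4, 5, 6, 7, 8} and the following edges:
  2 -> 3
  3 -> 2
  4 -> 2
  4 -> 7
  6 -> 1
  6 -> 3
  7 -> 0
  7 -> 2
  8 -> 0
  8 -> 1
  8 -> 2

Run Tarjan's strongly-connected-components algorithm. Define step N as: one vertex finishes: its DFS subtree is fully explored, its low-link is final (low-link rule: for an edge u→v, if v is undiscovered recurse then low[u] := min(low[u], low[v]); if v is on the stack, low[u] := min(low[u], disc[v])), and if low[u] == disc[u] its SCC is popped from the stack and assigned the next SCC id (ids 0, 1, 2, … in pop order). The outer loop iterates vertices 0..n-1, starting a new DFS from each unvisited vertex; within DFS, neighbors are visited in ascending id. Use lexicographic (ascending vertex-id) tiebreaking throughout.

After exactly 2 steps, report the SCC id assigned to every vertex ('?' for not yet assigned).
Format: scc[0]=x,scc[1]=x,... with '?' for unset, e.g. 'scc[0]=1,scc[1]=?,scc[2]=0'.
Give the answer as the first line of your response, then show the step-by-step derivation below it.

scc[0]=0,scc[1]=1,scc[2]=?,scc[3]=?,scc[4]=?,scc[5]=?,scc[6]=?,scc[7]=?,scc[8]=?

step 1: low=(low[0]=0,low[1]=?,low[2]=?,low[3]=?,low[4]=?,low[5]=?,low[6]=?,low[7]=?,low[8]=?); scc=(scc[0]=0,scc[1]=?,scc[2]=?,scc[3]=?,scc[4]=?,scc[5]=?,scc[6]=?,scc[7]=?,scc[8]=?)
step 2: low=(low[0]=0,low[1]=1,low[2]=?,low[3]=?,low[4]=?,low[5]=?,low[6]=?,low[7]=?,low[8]=?); scc=(scc[0]=0,scc[1]=1,scc[2]=?,scc[3]=?,scc[4]=?,scc[5]=?,scc[6]=?,scc[7]=?,scc[8]=?)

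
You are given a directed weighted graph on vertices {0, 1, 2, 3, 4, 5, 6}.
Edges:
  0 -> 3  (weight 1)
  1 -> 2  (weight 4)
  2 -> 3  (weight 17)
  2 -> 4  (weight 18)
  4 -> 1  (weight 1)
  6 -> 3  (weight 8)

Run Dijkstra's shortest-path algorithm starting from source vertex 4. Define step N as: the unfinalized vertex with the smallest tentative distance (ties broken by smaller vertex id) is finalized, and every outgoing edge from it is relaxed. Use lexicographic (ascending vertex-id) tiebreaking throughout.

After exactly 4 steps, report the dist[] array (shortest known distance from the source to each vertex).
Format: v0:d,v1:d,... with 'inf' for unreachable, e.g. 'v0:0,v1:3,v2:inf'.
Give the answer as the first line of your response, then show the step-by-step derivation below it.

v0:inf,v1:1,v2:5,v3:22,v4:0,v5:inf,v6:inf

step 1: dist = v0:inf,v1:1,v2:inf,v3:inf,v4:0,v5:inf,v6:inf
step 2: dist = v0:inf,v1:1,v2:5,v3:inf,v4:0,v5:inf,v6:inf
step 3: dist = v0:inf,v1:1,v2:5,v3:22,v4:0,v5:inf,v6:inf
step 4: dist = v0:inf,v1:1,v2:5,v3:22,v4:0,v5:inf,v6:inf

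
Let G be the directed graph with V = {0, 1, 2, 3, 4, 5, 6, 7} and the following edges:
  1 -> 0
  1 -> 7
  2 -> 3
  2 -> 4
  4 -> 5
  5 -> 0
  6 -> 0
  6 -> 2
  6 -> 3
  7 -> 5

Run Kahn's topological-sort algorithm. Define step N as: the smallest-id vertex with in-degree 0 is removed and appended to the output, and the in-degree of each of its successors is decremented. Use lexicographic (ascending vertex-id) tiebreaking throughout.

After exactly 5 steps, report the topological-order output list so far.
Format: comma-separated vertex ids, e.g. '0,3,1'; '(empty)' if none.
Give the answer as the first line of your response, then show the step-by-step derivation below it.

1,6,2,3,4

step 1: output 1; order=[1]; indeg=(2,0,1,2,1,2,0,0)
step 2: output 6; order=[1,6]; indeg=(1,0,0,1,1,2,0,0)
step 3: output 2; order=[1,6,2]; indeg=(1,0,0,0,0,2,0,0)
step 4: output 3; order=[1,6,2,3]; indeg=(1,0,0,0,0,2,0,0)
step 5: output 4; order=[1,6,2,3,4]; indeg=(1,0,0,0,0,1,0,0)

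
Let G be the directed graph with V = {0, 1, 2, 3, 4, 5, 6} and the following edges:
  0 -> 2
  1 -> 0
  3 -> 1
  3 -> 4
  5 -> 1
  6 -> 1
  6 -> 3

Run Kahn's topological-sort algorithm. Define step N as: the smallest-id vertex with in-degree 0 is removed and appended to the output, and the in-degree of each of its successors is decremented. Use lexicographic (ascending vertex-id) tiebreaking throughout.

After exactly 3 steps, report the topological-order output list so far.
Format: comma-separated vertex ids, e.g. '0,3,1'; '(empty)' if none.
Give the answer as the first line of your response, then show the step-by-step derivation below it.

5,6,3

step 1: output 5; order=[5]; indeg=(1,2,1,1,1,0,0)
step 2: output 6; order=[5,6]; indeg=(1,1,1,0,1,0,0)
step 3: output 3; order=[5,6,3]; indeg=(1,0,1,0,0,0,0)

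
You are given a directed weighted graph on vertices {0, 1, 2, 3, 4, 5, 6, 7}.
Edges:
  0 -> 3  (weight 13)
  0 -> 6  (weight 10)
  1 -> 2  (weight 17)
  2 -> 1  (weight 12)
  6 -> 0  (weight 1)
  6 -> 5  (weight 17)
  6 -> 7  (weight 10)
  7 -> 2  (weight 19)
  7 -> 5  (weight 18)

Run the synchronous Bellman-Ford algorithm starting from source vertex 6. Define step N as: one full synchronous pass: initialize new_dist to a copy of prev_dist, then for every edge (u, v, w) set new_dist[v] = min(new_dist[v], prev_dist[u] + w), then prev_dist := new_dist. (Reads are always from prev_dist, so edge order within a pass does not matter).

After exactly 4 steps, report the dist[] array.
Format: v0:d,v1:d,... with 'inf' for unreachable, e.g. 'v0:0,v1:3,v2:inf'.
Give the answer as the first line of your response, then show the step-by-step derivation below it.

v0:1,v1:41,v2:29,v3:14,v4:inf,v5:17,v6:0,v7:10

step 1: dist = v0:1,v1:inf,v2:inf,v3:inf,v4:inf,v5:17,v6:0,v7:10
step 2: dist = v0:1,v1:inf,v2:29,v3:14,v4:inf,v5:17,v6:0,v7:10
step 3: dist = v0:1,v1:41,v2:29,v3:14,v4:inf,v5:17,v6:0,v7:10
step 4: dist = v0:1,v1:41,v2:29,v3:14,v4:inf,v5:17,v6:0,v7:10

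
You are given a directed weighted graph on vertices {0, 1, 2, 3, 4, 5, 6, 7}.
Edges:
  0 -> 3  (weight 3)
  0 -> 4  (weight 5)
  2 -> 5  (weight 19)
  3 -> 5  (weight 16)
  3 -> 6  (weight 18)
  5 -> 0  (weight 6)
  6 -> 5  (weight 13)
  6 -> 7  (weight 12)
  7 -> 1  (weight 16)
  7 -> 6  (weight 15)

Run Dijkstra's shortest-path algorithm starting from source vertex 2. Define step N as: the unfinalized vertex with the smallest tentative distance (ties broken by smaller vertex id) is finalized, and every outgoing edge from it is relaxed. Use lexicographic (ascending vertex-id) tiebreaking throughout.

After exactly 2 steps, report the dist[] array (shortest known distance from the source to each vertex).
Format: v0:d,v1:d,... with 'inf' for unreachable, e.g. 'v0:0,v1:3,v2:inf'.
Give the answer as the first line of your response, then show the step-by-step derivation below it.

v0:25,v1:inf,v2:0,v3:inf,v4:inf,v5:19,v6:inf,v7:inf

step 1: dist = v0:inf,v1:inf,v2:0,v3:inf,v4:inf,v5:19,v6:inf,v7:inf
step 2: dist = v0:25,v1:inf,v2:0,v3:inf,v4:inf,v5:19,v6:inf,v7:inf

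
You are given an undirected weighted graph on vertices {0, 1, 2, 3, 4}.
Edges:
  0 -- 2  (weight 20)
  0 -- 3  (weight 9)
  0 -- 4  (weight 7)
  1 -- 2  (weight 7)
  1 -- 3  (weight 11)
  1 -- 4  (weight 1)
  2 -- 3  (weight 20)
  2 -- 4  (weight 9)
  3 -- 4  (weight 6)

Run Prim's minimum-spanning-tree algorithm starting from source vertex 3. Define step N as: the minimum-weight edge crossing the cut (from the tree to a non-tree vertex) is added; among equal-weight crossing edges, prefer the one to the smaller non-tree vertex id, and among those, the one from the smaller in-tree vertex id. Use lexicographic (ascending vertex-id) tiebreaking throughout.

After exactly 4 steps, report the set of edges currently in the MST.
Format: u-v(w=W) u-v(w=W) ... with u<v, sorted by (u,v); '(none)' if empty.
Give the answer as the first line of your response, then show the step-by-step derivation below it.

0-4(w=7) 1-2(w=7) 1-4(w=1) 3-4(w=6)

step 1: add edge 3-4 (w=6); MST = {3-4(w=6)}
step 2: add edge 1-4 (w=1); MST = {1-4(w=1) 3-4(w=6)}
step 3: add edge 0-4 (w=7); MST = {0-4(w=7) 1-4(w=1) 3-4(w=6)}
step 4: add edge 1-2 (w=7); MST = {0-4(w=7) 1-2(w=7) 1-4(w=1) 3-4(w=6)}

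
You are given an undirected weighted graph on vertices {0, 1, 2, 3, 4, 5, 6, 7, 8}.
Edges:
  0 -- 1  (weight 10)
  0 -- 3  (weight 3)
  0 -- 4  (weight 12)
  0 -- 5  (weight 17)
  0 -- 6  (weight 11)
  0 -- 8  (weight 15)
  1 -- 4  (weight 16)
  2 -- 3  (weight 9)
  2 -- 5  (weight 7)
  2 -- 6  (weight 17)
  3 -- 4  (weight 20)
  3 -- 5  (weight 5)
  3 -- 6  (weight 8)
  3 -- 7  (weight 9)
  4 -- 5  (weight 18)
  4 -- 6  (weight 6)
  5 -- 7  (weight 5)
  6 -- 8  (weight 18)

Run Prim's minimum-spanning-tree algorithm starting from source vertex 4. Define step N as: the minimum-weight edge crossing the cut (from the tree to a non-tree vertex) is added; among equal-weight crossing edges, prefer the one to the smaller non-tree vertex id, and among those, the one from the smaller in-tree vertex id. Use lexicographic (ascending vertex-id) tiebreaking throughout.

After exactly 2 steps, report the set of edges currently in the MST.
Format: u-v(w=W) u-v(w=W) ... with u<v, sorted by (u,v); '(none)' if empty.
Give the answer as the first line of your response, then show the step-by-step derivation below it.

3-6(w=8) 4-6(w=6)

step 1: add edge 4-6 (w=6); MST = {4-6(w=6)}
step 2: add edge 3-6 (w=8); MST = {3-6(w=8) 4-6(w=6)}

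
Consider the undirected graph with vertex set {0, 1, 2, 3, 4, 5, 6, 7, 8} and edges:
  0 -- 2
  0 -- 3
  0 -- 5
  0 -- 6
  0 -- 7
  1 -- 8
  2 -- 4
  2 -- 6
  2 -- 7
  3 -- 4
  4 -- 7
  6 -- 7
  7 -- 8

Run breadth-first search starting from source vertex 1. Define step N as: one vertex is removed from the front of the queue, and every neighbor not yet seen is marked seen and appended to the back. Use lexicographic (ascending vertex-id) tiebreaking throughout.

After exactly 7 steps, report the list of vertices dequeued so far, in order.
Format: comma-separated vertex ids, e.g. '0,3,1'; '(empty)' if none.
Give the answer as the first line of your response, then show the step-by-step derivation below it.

1,8,7,0,2,4,6

step 1: dequeue 1; queue=[8]; order=1
step 2: dequeue 8; queue=[7]; order=1,8
step 3: dequeue 7; queue=[0,2,4,6]; order=1,8,7
step 4: dequeue 0; queue=[2,4,6,3,5]; order=1,8,7,0
step 5: dequeue 2; queue=[4,6,3,5]; order=1,8,7,0,2
step 6: dequeue 4; queue=[6,3,5]; order=1,8,7,0,2,4
step 7: dequeue 6; queue=[3,5]; order=1,8,7,0,2,4,6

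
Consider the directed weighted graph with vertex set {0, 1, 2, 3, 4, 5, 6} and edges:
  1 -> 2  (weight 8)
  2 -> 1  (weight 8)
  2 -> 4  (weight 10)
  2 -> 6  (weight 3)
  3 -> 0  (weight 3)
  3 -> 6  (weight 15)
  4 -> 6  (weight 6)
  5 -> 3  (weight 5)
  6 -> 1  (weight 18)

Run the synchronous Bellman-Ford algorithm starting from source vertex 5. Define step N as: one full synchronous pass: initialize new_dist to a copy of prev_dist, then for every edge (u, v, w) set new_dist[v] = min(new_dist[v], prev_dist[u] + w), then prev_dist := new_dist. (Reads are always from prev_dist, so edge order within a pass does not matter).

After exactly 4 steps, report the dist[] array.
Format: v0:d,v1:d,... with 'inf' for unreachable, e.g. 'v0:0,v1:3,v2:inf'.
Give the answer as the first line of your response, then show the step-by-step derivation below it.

v0:8,v1:38,v2:46,v3:5,v4:inf,v5:0,v6:20

step 1: dist = v0:inf,v1:inf,v2:inf,v3:5,v4:inf,v5:0,v6:inf
step 2: dist = v0:8,v1:inf,v2:inf,v3:5,v4:inf,v5:0,v6:20
step 3: dist = v0:8,v1:38,v2:inf,v3:5,v4:inf,v5:0,v6:20
step 4: dist = v0:8,v1:38,v2:46,v3:5,v4:inf,v5:0,v6:20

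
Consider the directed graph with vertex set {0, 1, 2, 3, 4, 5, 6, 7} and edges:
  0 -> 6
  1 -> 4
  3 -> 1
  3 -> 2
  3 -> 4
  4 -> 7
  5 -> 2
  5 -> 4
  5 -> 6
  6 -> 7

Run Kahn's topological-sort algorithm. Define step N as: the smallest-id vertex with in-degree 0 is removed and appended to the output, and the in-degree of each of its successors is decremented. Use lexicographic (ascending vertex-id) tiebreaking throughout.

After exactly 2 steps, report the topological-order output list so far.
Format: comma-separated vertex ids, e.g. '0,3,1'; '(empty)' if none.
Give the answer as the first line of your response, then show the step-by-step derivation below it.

0,3

step 1: output 0; order=[0]; indeg=(0,1,2,0,3,0,1,2)
step 2: output 3; order=[0,3]; indeg=(0,0,1,0,2,0,1,2)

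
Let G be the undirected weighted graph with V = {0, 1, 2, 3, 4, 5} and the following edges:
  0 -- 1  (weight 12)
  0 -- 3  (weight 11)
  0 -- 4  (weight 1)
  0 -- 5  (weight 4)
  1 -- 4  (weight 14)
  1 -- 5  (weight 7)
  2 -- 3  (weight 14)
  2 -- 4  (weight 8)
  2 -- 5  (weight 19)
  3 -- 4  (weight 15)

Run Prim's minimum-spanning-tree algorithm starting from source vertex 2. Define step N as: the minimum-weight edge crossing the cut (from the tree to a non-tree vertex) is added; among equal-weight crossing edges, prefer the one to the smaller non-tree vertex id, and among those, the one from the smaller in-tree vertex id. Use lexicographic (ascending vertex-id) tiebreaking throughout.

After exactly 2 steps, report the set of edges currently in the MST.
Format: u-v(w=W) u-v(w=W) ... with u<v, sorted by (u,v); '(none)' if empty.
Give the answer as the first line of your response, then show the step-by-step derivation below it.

0-4(w=1) 2-4(w=8)

step 1: add edge 2-4 (w=8); MST = {2-4(w=8)}
step 2: add edge 0-4 (w=1); MST = {0-4(w=1) 2-4(w=8)}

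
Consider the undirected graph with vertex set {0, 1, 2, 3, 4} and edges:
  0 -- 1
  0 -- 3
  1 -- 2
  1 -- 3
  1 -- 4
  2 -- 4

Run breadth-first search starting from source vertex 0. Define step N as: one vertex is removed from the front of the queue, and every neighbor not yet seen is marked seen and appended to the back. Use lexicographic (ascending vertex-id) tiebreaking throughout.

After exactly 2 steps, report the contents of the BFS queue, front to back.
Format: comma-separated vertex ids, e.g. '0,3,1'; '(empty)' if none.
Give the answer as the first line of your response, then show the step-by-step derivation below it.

3,2,4

step 1: dequeue 0; queue=[1,3]; order=0
step 2: dequeue 1; queue=[3,2,4]; order=0,1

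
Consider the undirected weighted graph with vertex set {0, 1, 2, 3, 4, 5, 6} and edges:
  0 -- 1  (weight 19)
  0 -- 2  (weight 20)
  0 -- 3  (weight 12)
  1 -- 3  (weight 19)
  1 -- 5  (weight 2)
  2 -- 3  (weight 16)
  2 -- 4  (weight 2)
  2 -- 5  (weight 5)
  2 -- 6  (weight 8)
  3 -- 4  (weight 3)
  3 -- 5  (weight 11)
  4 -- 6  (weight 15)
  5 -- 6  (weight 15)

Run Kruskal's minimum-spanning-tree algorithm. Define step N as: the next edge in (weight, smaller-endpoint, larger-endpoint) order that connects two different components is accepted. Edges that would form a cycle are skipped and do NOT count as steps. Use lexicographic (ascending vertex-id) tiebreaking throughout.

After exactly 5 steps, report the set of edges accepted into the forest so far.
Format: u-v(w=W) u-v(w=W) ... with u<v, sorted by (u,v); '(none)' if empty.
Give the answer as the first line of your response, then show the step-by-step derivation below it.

1-5(w=2) 2-4(w=2) 2-5(w=5) 2-6(w=8) 3-4(w=3)

step 1: add edge 1-5 (w=2); MST = {1-5(w=2)}
step 2: add edge 2-4 (w=2); MST = {1-5(w=2) 2-4(w=2)}
step 3: add edge 3-4 (w=3); MST = {1-5(w=2) 2-4(w=2) 3-4(w=3)}
step 4: add edge 2-5 (w=5); MST = {1-5(w=2) 2-4(w=2) 2-5(w=5) 3-4(w=3)}
step 5: add edge 2-6 (w=8); MST = {1-5(w=2) 2-4(w=2) 2-5(w=5) 2-6(w=8) 3-4(w=3)}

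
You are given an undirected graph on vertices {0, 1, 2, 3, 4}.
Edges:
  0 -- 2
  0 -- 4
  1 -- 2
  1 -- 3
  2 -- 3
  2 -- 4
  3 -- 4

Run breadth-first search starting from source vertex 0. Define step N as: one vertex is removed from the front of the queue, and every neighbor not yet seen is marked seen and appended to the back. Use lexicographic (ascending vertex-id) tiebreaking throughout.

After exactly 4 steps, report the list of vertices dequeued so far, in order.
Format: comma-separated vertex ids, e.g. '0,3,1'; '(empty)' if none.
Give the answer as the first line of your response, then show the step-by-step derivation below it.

0,2,4,1

step 1: dequeue 0; queue=[2,4]; order=0
step 2: dequeue 2; queue=[4,1,3]; order=0,2
step 3: dequeue 4; queue=[1,3]; order=0,2,4
step 4: dequeue 1; queue=[3]; order=0,2,4,1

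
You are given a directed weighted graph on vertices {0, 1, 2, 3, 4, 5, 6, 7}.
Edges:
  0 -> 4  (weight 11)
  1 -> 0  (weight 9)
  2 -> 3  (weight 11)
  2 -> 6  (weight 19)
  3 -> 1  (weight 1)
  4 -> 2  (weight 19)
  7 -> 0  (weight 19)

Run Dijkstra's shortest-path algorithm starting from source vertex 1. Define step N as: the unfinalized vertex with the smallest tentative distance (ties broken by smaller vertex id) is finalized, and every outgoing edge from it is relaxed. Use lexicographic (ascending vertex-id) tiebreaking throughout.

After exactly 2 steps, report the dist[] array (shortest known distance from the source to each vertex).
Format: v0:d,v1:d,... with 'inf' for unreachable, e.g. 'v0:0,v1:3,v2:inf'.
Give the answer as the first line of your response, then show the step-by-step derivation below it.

v0:9,v1:0,v2:inf,v3:inf,v4:20,v5:inf,v6:inf,v7:inf

step 1: dist = v0:9,v1:0,v2:inf,v3:inf,v4:inf,v5:inf,v6:inf,v7:inf
step 2: dist = v0:9,v1:0,v2:inf,v3:inf,v4:20,v5:inf,v6:inf,v7:inf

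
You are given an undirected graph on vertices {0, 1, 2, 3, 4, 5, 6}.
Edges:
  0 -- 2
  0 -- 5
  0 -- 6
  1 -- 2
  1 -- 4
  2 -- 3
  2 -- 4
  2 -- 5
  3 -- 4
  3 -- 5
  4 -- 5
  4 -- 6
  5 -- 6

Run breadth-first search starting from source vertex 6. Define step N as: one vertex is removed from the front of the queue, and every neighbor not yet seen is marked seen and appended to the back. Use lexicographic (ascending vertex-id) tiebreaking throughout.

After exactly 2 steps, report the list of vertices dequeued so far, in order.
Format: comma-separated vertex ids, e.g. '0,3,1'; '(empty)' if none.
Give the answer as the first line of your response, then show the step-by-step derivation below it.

6,0

step 1: dequeue 6; queue=[0,4,5]; order=6
step 2: dequeue 0; queue=[4,5,2]; order=6,0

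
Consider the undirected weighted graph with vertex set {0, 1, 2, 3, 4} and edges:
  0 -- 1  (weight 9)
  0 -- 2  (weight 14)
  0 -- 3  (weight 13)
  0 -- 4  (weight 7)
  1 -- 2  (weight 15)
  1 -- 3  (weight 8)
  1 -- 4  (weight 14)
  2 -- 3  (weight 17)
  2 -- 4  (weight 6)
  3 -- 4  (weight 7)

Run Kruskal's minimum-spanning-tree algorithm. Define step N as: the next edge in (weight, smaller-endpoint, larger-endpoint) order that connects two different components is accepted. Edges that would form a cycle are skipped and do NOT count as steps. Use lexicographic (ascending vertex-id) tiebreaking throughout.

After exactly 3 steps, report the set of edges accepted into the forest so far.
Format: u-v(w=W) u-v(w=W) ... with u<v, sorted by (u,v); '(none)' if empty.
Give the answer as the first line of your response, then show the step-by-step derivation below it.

0-4(w=7) 2-4(w=6) 3-4(w=7)

step 1: add edge 2-4 (w=6); MST = {2-4(w=6)}
step 2: add edge 0-4 (w=7); MST = {0-4(w=7) 2-4(w=6)}
step 3: add edge 3-4 (w=7); MST = {0-4(w=7) 2-4(w=6) 3-4(w=7)}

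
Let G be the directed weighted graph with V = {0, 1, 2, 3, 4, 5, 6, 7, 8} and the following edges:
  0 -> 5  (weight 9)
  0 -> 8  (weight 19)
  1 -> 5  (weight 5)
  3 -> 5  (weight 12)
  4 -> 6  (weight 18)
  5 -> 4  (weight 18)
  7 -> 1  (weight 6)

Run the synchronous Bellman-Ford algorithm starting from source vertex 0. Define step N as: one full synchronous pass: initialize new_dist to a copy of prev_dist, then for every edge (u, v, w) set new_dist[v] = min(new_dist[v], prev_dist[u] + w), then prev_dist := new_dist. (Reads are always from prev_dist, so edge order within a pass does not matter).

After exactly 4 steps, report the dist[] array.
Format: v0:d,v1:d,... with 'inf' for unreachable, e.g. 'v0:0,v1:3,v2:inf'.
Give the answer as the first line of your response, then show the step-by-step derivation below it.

v0:0,v1:inf,v2:inf,v3:inf,v4:27,v5:9,v6:45,v7:inf,v8:19

step 1: dist = v0:0,v1:inf,v2:inf,v3:inf,v4:inf,v5:9,v6:inf,v7:inf,v8:19
step 2: dist = v0:0,v1:inf,v2:inf,v3:inf,v4:27,v5:9,v6:inf,v7:inf,v8:19
step 3: dist = v0:0,v1:inf,v2:inf,v3:inf,v4:27,v5:9,v6:45,v7:inf,v8:19
step 4: dist = v0:0,v1:inf,v2:inf,v3:inf,v4:27,v5:9,v6:45,v7:inf,v8:19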